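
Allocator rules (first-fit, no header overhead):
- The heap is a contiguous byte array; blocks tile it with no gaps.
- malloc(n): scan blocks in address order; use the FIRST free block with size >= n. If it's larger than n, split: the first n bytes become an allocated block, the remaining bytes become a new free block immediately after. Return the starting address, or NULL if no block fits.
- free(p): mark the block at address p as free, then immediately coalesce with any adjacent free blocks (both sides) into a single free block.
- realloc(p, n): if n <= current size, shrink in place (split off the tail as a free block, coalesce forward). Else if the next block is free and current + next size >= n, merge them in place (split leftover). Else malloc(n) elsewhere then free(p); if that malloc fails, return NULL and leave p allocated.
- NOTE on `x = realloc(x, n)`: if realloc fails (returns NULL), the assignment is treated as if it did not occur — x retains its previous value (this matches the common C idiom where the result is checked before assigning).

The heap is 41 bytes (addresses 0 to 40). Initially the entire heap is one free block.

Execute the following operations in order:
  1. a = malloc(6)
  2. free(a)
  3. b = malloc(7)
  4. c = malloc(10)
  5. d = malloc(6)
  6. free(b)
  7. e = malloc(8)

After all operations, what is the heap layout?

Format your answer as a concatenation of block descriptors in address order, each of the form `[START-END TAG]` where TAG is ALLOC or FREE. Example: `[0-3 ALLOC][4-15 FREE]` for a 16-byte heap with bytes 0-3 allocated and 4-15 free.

Op 1: a = malloc(6) -> a = 0; heap: [0-5 ALLOC][6-40 FREE]
Op 2: free(a) -> (freed a); heap: [0-40 FREE]
Op 3: b = malloc(7) -> b = 0; heap: [0-6 ALLOC][7-40 FREE]
Op 4: c = malloc(10) -> c = 7; heap: [0-6 ALLOC][7-16 ALLOC][17-40 FREE]
Op 5: d = malloc(6) -> d = 17; heap: [0-6 ALLOC][7-16 ALLOC][17-22 ALLOC][23-40 FREE]
Op 6: free(b) -> (freed b); heap: [0-6 FREE][7-16 ALLOC][17-22 ALLOC][23-40 FREE]
Op 7: e = malloc(8) -> e = 23; heap: [0-6 FREE][7-16 ALLOC][17-22 ALLOC][23-30 ALLOC][31-40 FREE]

Answer: [0-6 FREE][7-16 ALLOC][17-22 ALLOC][23-30 ALLOC][31-40 FREE]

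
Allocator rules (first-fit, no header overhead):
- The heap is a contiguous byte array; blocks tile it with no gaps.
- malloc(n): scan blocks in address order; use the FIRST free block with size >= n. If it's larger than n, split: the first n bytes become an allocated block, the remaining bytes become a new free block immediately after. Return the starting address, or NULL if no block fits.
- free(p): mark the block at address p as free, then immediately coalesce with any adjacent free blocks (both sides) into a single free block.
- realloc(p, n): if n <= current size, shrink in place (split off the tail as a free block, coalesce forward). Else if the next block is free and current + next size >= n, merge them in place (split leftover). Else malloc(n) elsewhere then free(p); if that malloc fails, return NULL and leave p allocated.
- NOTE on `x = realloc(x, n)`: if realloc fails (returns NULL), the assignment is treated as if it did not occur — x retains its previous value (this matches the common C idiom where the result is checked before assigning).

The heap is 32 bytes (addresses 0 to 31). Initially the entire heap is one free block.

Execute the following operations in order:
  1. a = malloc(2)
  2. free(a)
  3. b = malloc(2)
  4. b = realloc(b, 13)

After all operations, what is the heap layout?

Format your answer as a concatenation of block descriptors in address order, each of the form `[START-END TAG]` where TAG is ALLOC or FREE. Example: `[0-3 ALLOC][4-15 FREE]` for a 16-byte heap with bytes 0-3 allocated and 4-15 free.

Op 1: a = malloc(2) -> a = 0; heap: [0-1 ALLOC][2-31 FREE]
Op 2: free(a) -> (freed a); heap: [0-31 FREE]
Op 3: b = malloc(2) -> b = 0; heap: [0-1 ALLOC][2-31 FREE]
Op 4: b = realloc(b, 13) -> b = 0; heap: [0-12 ALLOC][13-31 FREE]

Answer: [0-12 ALLOC][13-31 FREE]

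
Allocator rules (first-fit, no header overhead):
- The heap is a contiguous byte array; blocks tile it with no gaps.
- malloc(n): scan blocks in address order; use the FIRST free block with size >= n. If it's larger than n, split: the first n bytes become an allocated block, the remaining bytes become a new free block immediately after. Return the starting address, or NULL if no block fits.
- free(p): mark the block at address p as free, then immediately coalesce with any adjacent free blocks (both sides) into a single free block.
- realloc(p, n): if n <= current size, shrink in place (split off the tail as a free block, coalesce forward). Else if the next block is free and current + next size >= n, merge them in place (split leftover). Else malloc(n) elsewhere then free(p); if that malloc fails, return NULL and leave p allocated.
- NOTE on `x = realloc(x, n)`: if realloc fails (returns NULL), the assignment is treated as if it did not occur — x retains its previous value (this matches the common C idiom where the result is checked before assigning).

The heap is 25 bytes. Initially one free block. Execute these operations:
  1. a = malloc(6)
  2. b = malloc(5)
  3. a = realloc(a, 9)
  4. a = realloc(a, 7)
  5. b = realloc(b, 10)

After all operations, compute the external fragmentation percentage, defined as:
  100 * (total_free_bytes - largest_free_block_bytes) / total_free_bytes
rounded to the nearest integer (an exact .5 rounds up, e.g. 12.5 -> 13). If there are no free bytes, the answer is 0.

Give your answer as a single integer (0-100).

Op 1: a = malloc(6) -> a = 0; heap: [0-5 ALLOC][6-24 FREE]
Op 2: b = malloc(5) -> b = 6; heap: [0-5 ALLOC][6-10 ALLOC][11-24 FREE]
Op 3: a = realloc(a, 9) -> a = 11; heap: [0-5 FREE][6-10 ALLOC][11-19 ALLOC][20-24 FREE]
Op 4: a = realloc(a, 7) -> a = 11; heap: [0-5 FREE][6-10 ALLOC][11-17 ALLOC][18-24 FREE]
Op 5: b = realloc(b, 10) -> NULL (b unchanged); heap: [0-5 FREE][6-10 ALLOC][11-17 ALLOC][18-24 FREE]
Free blocks: [6 7] total_free=13 largest=7 -> 100*(13-7)/13 = 600/13 ≈ 46.154 -> rounds to 46

Answer: 46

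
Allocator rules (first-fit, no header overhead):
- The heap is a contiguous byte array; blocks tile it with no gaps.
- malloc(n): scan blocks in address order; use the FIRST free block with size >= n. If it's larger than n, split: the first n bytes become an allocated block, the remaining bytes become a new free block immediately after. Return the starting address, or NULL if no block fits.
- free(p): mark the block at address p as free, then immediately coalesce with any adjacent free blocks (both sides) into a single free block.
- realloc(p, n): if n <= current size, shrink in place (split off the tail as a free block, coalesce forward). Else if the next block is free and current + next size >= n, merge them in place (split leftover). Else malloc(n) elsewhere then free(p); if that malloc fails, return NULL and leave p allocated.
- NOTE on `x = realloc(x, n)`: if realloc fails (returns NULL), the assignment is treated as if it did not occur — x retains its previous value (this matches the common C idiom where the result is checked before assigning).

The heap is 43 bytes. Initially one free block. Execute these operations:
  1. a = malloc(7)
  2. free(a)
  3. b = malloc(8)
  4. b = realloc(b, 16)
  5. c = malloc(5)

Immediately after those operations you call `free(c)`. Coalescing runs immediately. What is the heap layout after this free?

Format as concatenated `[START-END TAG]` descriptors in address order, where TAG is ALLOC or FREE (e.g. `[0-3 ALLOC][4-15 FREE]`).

Op 1: a = malloc(7) -> a = 0; heap: [0-6 ALLOC][7-42 FREE]
Op 2: free(a) -> (freed a); heap: [0-42 FREE]
Op 3: b = malloc(8) -> b = 0; heap: [0-7 ALLOC][8-42 FREE]
Op 4: b = realloc(b, 16) -> b = 0; heap: [0-15 ALLOC][16-42 FREE]
Op 5: c = malloc(5) -> c = 16; heap: [0-15 ALLOC][16-20 ALLOC][21-42 FREE]
free(c): c = 16 -> block [16-20 ALLOC]; mark free, coalesce with adjacent free neighbors -> [0-15 ALLOC][16-42 FREE]

Answer: [0-15 ALLOC][16-42 FREE]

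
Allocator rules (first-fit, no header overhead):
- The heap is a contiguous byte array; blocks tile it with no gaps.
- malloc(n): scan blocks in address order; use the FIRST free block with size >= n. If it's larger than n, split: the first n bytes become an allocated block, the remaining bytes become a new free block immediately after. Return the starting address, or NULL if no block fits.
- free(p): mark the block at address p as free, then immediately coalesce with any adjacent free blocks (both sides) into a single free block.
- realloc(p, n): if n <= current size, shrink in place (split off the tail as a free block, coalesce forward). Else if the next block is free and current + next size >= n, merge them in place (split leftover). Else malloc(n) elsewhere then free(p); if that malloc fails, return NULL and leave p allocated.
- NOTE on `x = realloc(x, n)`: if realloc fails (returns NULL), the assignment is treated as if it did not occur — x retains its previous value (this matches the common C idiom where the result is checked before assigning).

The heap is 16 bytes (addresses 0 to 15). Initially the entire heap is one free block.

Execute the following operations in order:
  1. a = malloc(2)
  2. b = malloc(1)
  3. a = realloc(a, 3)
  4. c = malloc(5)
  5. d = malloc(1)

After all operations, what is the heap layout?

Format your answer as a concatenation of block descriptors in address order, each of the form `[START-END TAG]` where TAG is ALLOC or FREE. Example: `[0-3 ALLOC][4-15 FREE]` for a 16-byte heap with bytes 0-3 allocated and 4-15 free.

Op 1: a = malloc(2) -> a = 0; heap: [0-1 ALLOC][2-15 FREE]
Op 2: b = malloc(1) -> b = 2; heap: [0-1 ALLOC][2-2 ALLOC][3-15 FREE]
Op 3: a = realloc(a, 3) -> a = 3; heap: [0-1 FREE][2-2 ALLOC][3-5 ALLOC][6-15 FREE]
Op 4: c = malloc(5) -> c = 6; heap: [0-1 FREE][2-2 ALLOC][3-5 ALLOC][6-10 ALLOC][11-15 FREE]
Op 5: d = malloc(1) -> d = 0; heap: [0-0 ALLOC][1-1 FREE][2-2 ALLOC][3-5 ALLOC][6-10 ALLOC][11-15 FREE]

Answer: [0-0 ALLOC][1-1 FREE][2-2 ALLOC][3-5 ALLOC][6-10 ALLOC][11-15 FREE]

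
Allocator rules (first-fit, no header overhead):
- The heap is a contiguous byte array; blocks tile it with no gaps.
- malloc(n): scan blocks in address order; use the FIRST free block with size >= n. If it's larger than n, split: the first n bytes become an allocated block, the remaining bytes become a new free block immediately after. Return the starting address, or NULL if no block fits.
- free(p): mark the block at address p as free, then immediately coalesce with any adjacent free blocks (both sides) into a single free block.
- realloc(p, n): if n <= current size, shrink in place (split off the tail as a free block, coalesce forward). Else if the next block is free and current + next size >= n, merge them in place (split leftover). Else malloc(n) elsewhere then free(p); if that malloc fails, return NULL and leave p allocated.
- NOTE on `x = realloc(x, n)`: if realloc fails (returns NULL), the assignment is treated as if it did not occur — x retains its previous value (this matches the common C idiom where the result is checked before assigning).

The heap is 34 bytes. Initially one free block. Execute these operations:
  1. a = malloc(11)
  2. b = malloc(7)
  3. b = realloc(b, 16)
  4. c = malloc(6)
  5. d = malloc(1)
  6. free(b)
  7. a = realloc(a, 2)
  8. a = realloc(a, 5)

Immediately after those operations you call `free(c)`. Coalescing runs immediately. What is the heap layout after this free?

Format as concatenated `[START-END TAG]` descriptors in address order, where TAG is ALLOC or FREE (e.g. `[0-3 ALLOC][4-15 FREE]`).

Op 1: a = malloc(11) -> a = 0; heap: [0-10 ALLOC][11-33 FREE]
Op 2: b = malloc(7) -> b = 11; heap: [0-10 ALLOC][11-17 ALLOC][18-33 FREE]
Op 3: b = realloc(b, 16) -> b = 11; heap: [0-10 ALLOC][11-26 ALLOC][27-33 FREE]
Op 4: c = malloc(6) -> c = 27; heap: [0-10 ALLOC][11-26 ALLOC][27-32 ALLOC][33-33 FREE]
Op 5: d = malloc(1) -> d = 33; heap: [0-10 ALLOC][11-26 ALLOC][27-32 ALLOC][33-33 ALLOC]
Op 6: free(b) -> (freed b); heap: [0-10 ALLOC][11-26 FREE][27-32 ALLOC][33-33 ALLOC]
Op 7: a = realloc(a, 2) -> a = 0; heap: [0-1 ALLOC][2-26 FREE][27-32 ALLOC][33-33 ALLOC]
Op 8: a = realloc(a, 5) -> a = 0; heap: [0-4 ALLOC][5-26 FREE][27-32 ALLOC][33-33 ALLOC]
free(c): c = 27 -> block [27-32 ALLOC]; mark free, coalesce with adjacent free neighbors -> [0-4 ALLOC][5-32 FREE][33-33 ALLOC]

Answer: [0-4 ALLOC][5-32 FREE][33-33 ALLOC]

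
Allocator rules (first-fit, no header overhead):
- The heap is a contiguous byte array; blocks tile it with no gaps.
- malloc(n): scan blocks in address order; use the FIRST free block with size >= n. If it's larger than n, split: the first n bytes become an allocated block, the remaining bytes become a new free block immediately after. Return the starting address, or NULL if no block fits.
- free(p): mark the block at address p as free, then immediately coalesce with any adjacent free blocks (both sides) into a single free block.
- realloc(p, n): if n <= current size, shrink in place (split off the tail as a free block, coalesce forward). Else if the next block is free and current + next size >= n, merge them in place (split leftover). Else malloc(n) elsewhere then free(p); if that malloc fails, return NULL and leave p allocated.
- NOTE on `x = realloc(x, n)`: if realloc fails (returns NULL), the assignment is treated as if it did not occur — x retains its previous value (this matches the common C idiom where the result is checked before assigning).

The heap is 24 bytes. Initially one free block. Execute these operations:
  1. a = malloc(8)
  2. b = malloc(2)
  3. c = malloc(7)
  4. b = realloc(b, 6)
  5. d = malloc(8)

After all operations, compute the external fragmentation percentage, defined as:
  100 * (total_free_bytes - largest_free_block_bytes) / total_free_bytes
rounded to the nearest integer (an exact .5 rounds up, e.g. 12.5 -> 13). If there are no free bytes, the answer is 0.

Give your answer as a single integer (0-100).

Answer: 33

Derivation:
Op 1: a = malloc(8) -> a = 0; heap: [0-7 ALLOC][8-23 FREE]
Op 2: b = malloc(2) -> b = 8; heap: [0-7 ALLOC][8-9 ALLOC][10-23 FREE]
Op 3: c = malloc(7) -> c = 10; heap: [0-7 ALLOC][8-9 ALLOC][10-16 ALLOC][17-23 FREE]
Op 4: b = realloc(b, 6) -> b = 17; heap: [0-7 ALLOC][8-9 FREE][10-16 ALLOC][17-22 ALLOC][23-23 FREE]
Op 5: d = malloc(8) -> d = NULL; heap: [0-7 ALLOC][8-9 FREE][10-16 ALLOC][17-22 ALLOC][23-23 FREE]
Free blocks: [2 1] total_free=3 largest=2 -> 100*(3-2)/3 = 100/3 ≈ 33.333 -> rounds to 33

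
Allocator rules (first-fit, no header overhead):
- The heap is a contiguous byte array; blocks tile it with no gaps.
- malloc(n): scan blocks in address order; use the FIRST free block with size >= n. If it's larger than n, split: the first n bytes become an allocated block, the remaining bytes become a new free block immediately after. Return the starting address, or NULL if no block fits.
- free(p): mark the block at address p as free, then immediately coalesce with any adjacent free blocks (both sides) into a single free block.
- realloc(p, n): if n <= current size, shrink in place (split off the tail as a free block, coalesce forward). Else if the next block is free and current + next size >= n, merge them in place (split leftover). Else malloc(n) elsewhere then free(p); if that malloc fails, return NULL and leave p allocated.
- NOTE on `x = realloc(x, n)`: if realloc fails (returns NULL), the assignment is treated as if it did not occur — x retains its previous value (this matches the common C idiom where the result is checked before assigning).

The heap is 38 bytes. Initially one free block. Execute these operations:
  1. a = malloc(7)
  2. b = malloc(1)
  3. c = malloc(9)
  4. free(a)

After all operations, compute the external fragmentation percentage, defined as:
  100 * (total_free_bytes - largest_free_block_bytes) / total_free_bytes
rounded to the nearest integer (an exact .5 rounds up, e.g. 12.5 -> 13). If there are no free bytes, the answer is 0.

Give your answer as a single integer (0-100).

Answer: 25

Derivation:
Op 1: a = malloc(7) -> a = 0; heap: [0-6 ALLOC][7-37 FREE]
Op 2: b = malloc(1) -> b = 7; heap: [0-6 ALLOC][7-7 ALLOC][8-37 FREE]
Op 3: c = malloc(9) -> c = 8; heap: [0-6 ALLOC][7-7 ALLOC][8-16 ALLOC][17-37 FREE]
Op 4: free(a) -> (freed a); heap: [0-6 FREE][7-7 ALLOC][8-16 ALLOC][17-37 FREE]
Free blocks: [7 21] total_free=28 largest=21 -> 100*(28-21)/28 = 700/28 = 25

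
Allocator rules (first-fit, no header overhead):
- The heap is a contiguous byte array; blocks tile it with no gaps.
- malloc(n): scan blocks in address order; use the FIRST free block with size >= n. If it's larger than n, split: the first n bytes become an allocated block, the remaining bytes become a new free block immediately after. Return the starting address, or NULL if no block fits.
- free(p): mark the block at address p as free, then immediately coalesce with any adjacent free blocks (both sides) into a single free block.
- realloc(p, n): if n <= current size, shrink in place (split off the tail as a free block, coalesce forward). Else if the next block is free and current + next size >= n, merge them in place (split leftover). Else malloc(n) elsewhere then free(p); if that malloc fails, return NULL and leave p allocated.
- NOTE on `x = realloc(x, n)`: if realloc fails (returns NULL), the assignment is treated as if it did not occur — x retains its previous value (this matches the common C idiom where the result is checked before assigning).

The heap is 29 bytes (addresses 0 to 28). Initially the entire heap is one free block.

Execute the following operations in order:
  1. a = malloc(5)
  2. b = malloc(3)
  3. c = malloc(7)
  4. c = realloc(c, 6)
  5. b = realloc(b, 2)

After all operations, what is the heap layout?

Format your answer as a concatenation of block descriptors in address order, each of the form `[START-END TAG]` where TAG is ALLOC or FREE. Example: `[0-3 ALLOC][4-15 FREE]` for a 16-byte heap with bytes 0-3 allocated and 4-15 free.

Answer: [0-4 ALLOC][5-6 ALLOC][7-7 FREE][8-13 ALLOC][14-28 FREE]

Derivation:
Op 1: a = malloc(5) -> a = 0; heap: [0-4 ALLOC][5-28 FREE]
Op 2: b = malloc(3) -> b = 5; heap: [0-4 ALLOC][5-7 ALLOC][8-28 FREE]
Op 3: c = malloc(7) -> c = 8; heap: [0-4 ALLOC][5-7 ALLOC][8-14 ALLOC][15-28 FREE]
Op 4: c = realloc(c, 6) -> c = 8; heap: [0-4 ALLOC][5-7 ALLOC][8-13 ALLOC][14-28 FREE]
Op 5: b = realloc(b, 2) -> b = 5; heap: [0-4 ALLOC][5-6 ALLOC][7-7 FREE][8-13 ALLOC][14-28 FREE]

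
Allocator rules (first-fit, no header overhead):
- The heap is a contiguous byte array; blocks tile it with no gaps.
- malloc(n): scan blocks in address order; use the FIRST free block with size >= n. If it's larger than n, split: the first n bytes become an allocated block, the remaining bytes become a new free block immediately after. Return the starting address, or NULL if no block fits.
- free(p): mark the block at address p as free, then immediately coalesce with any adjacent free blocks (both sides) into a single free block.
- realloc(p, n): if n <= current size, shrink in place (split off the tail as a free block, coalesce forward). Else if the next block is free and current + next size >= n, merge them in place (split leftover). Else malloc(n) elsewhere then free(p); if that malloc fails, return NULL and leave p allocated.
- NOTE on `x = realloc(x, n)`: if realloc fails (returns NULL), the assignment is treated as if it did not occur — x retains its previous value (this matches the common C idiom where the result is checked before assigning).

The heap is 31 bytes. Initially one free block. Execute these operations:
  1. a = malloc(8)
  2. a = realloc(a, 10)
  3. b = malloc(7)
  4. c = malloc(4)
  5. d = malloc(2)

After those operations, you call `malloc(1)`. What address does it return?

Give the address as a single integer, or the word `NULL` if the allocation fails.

Op 1: a = malloc(8) -> a = 0; heap: [0-7 ALLOC][8-30 FREE]
Op 2: a = realloc(a, 10) -> a = 0; heap: [0-9 ALLOC][10-30 FREE]
Op 3: b = malloc(7) -> b = 10; heap: [0-9 ALLOC][10-16 ALLOC][17-30 FREE]
Op 4: c = malloc(4) -> c = 17; heap: [0-9 ALLOC][10-16 ALLOC][17-20 ALLOC][21-30 FREE]
Op 5: d = malloc(2) -> d = 21; heap: [0-9 ALLOC][10-16 ALLOC][17-20 ALLOC][21-22 ALLOC][23-30 FREE]
malloc(1): first-fit scan over [0-9 ALLOC][10-16 ALLOC][17-20 ALLOC][21-22 ALLOC][23-30 FREE] -> 23

Answer: 23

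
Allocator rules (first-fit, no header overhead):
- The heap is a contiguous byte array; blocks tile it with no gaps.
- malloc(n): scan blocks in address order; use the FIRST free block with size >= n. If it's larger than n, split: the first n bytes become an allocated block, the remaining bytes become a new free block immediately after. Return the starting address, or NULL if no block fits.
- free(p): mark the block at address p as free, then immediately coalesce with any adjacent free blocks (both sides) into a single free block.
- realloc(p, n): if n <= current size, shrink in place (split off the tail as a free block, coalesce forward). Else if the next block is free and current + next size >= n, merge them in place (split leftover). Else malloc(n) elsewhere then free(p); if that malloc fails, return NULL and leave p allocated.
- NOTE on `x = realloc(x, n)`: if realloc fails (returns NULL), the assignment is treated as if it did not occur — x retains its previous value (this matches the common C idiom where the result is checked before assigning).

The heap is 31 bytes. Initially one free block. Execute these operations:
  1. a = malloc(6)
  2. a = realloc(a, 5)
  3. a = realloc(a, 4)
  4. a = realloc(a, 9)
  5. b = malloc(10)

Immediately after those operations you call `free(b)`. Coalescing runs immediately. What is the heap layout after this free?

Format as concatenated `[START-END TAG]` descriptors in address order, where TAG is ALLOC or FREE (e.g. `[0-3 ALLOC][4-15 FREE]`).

Answer: [0-8 ALLOC][9-30 FREE]

Derivation:
Op 1: a = malloc(6) -> a = 0; heap: [0-5 ALLOC][6-30 FREE]
Op 2: a = realloc(a, 5) -> a = 0; heap: [0-4 ALLOC][5-30 FREE]
Op 3: a = realloc(a, 4) -> a = 0; heap: [0-3 ALLOC][4-30 FREE]
Op 4: a = realloc(a, 9) -> a = 0; heap: [0-8 ALLOC][9-30 FREE]
Op 5: b = malloc(10) -> b = 9; heap: [0-8 ALLOC][9-18 ALLOC][19-30 FREE]
free(b): b = 9 -> block [9-18 ALLOC]; mark free, coalesce with adjacent free neighbors -> [0-8 ALLOC][9-30 FREE]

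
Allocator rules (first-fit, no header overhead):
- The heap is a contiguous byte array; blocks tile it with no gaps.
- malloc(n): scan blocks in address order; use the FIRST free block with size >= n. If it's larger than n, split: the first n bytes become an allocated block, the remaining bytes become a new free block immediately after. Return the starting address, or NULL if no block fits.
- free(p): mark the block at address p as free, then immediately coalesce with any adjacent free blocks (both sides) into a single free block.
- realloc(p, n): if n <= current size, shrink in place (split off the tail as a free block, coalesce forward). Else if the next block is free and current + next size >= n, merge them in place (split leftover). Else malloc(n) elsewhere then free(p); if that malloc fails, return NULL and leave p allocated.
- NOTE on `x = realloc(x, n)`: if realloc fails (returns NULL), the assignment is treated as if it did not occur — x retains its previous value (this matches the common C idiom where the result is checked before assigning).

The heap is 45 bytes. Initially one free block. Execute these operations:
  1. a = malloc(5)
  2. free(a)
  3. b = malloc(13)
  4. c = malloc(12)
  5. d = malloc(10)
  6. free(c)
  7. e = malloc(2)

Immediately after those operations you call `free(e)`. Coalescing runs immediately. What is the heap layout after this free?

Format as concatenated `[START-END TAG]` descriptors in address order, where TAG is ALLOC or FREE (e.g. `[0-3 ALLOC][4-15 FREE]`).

Op 1: a = malloc(5) -> a = 0; heap: [0-4 ALLOC][5-44 FREE]
Op 2: free(a) -> (freed a); heap: [0-44 FREE]
Op 3: b = malloc(13) -> b = 0; heap: [0-12 ALLOC][13-44 FREE]
Op 4: c = malloc(12) -> c = 13; heap: [0-12 ALLOC][13-24 ALLOC][25-44 FREE]
Op 5: d = malloc(10) -> d = 25; heap: [0-12 ALLOC][13-24 ALLOC][25-34 ALLOC][35-44 FREE]
Op 6: free(c) -> (freed c); heap: [0-12 ALLOC][13-24 FREE][25-34 ALLOC][35-44 FREE]
Op 7: e = malloc(2) -> e = 13; heap: [0-12 ALLOC][13-14 ALLOC][15-24 FREE][25-34 ALLOC][35-44 FREE]
free(e): e = 13 -> block [13-14 ALLOC]; mark free, coalesce with adjacent free neighbors -> [0-12 ALLOC][13-24 FREE][25-34 ALLOC][35-44 FREE]

Answer: [0-12 ALLOC][13-24 FREE][25-34 ALLOC][35-44 FREE]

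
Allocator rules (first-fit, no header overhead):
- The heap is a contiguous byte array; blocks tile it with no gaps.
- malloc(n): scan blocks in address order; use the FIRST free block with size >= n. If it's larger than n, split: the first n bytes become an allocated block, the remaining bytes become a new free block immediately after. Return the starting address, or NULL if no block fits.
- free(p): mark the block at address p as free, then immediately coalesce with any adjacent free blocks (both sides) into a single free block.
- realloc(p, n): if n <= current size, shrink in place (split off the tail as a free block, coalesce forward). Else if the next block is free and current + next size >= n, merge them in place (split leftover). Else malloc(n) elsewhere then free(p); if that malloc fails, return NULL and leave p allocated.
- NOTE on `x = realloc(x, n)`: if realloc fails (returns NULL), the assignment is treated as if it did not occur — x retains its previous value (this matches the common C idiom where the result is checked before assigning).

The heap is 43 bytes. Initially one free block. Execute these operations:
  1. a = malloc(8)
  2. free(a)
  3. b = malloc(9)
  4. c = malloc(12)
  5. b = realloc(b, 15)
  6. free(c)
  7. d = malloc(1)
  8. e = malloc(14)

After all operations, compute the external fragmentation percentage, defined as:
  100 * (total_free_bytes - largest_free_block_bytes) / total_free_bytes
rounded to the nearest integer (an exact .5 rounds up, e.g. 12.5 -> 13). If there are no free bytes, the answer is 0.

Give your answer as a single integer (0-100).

Answer: 46

Derivation:
Op 1: a = malloc(8) -> a = 0; heap: [0-7 ALLOC][8-42 FREE]
Op 2: free(a) -> (freed a); heap: [0-42 FREE]
Op 3: b = malloc(9) -> b = 0; heap: [0-8 ALLOC][9-42 FREE]
Op 4: c = malloc(12) -> c = 9; heap: [0-8 ALLOC][9-20 ALLOC][21-42 FREE]
Op 5: b = realloc(b, 15) -> b = 21; heap: [0-8 FREE][9-20 ALLOC][21-35 ALLOC][36-42 FREE]
Op 6: free(c) -> (freed c); heap: [0-20 FREE][21-35 ALLOC][36-42 FREE]
Op 7: d = malloc(1) -> d = 0; heap: [0-0 ALLOC][1-20 FREE][21-35 ALLOC][36-42 FREE]
Op 8: e = malloc(14) -> e = 1; heap: [0-0 ALLOC][1-14 ALLOC][15-20 FREE][21-35 ALLOC][36-42 FREE]
Free blocks: [6 7] total_free=13 largest=7 -> 100*(13-7)/13 = 600/13 ≈ 46.154 -> rounds to 46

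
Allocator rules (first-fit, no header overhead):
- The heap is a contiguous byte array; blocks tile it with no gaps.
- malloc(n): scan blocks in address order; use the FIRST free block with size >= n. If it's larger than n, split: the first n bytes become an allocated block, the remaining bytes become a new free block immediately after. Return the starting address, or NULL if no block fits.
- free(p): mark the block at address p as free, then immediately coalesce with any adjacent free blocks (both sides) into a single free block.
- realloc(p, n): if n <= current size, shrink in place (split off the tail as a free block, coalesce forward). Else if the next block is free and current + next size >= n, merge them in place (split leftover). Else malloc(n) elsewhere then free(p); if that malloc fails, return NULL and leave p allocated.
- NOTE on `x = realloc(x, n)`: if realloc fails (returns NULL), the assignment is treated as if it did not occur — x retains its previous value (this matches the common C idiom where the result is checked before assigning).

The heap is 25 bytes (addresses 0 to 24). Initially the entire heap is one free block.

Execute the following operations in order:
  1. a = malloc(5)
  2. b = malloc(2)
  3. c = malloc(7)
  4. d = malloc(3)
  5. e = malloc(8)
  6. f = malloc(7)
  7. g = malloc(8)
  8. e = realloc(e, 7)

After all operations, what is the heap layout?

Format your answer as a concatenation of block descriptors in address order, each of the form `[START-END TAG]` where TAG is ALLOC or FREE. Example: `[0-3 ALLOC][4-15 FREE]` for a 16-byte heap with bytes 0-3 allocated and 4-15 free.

Answer: [0-4 ALLOC][5-6 ALLOC][7-13 ALLOC][14-16 ALLOC][17-23 ALLOC][24-24 FREE]

Derivation:
Op 1: a = malloc(5) -> a = 0; heap: [0-4 ALLOC][5-24 FREE]
Op 2: b = malloc(2) -> b = 5; heap: [0-4 ALLOC][5-6 ALLOC][7-24 FREE]
Op 3: c = malloc(7) -> c = 7; heap: [0-4 ALLOC][5-6 ALLOC][7-13 ALLOC][14-24 FREE]
Op 4: d = malloc(3) -> d = 14; heap: [0-4 ALLOC][5-6 ALLOC][7-13 ALLOC][14-16 ALLOC][17-24 FREE]
Op 5: e = malloc(8) -> e = 17; heap: [0-4 ALLOC][5-6 ALLOC][7-13 ALLOC][14-16 ALLOC][17-24 ALLOC]
Op 6: f = malloc(7) -> f = NULL; heap: [0-4 ALLOC][5-6 ALLOC][7-13 ALLOC][14-16 ALLOC][17-24 ALLOC]
Op 7: g = malloc(8) -> g = NULL; heap: [0-4 ALLOC][5-6 ALLOC][7-13 ALLOC][14-16 ALLOC][17-24 ALLOC]
Op 8: e = realloc(e, 7) -> e = 17; heap: [0-4 ALLOC][5-6 ALLOC][7-13 ALLOC][14-16 ALLOC][17-23 ALLOC][24-24 FREE]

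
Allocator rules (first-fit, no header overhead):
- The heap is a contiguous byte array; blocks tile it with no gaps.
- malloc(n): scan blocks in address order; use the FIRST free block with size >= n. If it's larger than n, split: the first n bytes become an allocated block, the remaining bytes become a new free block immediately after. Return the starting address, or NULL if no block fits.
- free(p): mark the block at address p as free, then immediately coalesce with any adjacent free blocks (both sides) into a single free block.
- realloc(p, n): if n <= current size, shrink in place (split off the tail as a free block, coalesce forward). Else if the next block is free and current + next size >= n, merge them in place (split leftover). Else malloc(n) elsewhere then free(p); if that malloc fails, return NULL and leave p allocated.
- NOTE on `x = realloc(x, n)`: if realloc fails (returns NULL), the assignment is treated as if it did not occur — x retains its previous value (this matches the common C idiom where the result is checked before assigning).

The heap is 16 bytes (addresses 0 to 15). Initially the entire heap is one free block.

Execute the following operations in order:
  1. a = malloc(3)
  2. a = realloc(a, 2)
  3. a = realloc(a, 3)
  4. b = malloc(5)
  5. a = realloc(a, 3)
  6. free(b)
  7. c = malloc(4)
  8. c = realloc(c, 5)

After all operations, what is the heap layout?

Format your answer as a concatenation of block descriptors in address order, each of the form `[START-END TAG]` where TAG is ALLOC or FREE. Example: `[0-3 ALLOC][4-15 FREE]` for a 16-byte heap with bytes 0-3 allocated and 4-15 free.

Op 1: a = malloc(3) -> a = 0; heap: [0-2 ALLOC][3-15 FREE]
Op 2: a = realloc(a, 2) -> a = 0; heap: [0-1 ALLOC][2-15 FREE]
Op 3: a = realloc(a, 3) -> a = 0; heap: [0-2 ALLOC][3-15 FREE]
Op 4: b = malloc(5) -> b = 3; heap: [0-2 ALLOC][3-7 ALLOC][8-15 FREE]
Op 5: a = realloc(a, 3) -> a = 0; heap: [0-2 ALLOC][3-7 ALLOC][8-15 FREE]
Op 6: free(b) -> (freed b); heap: [0-2 ALLOC][3-15 FREE]
Op 7: c = malloc(4) -> c = 3; heap: [0-2 ALLOC][3-6 ALLOC][7-15 FREE]
Op 8: c = realloc(c, 5) -> c = 3; heap: [0-2 ALLOC][3-7 ALLOC][8-15 FREE]

Answer: [0-2 ALLOC][3-7 ALLOC][8-15 FREE]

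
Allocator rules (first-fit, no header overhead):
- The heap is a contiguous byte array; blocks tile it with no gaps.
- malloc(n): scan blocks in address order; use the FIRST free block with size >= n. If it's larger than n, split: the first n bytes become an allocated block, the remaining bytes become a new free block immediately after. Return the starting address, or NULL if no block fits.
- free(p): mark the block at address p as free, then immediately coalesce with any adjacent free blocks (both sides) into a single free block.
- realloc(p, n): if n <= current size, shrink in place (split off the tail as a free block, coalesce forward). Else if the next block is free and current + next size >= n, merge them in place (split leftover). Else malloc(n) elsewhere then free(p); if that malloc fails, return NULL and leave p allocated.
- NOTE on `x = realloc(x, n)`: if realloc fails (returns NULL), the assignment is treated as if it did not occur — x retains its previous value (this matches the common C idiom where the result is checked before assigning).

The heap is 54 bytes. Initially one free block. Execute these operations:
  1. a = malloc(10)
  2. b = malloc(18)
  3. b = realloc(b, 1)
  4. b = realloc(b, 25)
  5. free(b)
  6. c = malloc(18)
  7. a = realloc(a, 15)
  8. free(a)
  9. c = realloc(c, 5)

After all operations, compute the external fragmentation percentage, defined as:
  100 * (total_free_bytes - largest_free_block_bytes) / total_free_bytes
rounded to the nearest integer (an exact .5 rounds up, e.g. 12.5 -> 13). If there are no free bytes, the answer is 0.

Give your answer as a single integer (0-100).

Op 1: a = malloc(10) -> a = 0; heap: [0-9 ALLOC][10-53 FREE]
Op 2: b = malloc(18) -> b = 10; heap: [0-9 ALLOC][10-27 ALLOC][28-53 FREE]
Op 3: b = realloc(b, 1) -> b = 10; heap: [0-9 ALLOC][10-10 ALLOC][11-53 FREE]
Op 4: b = realloc(b, 25) -> b = 10; heap: [0-9 ALLOC][10-34 ALLOC][35-53 FREE]
Op 5: free(b) -> (freed b); heap: [0-9 ALLOC][10-53 FREE]
Op 6: c = malloc(18) -> c = 10; heap: [0-9 ALLOC][10-27 ALLOC][28-53 FREE]
Op 7: a = realloc(a, 15) -> a = 28; heap: [0-9 FREE][10-27 ALLOC][28-42 ALLOC][43-53 FREE]
Op 8: free(a) -> (freed a); heap: [0-9 FREE][10-27 ALLOC][28-53 FREE]
Op 9: c = realloc(c, 5) -> c = 10; heap: [0-9 FREE][10-14 ALLOC][15-53 FREE]
Free blocks: [10 39] total_free=49 largest=39 -> 100*(49-39)/49 = 1000/49 ≈ 20.408 -> rounds to 20

Answer: 20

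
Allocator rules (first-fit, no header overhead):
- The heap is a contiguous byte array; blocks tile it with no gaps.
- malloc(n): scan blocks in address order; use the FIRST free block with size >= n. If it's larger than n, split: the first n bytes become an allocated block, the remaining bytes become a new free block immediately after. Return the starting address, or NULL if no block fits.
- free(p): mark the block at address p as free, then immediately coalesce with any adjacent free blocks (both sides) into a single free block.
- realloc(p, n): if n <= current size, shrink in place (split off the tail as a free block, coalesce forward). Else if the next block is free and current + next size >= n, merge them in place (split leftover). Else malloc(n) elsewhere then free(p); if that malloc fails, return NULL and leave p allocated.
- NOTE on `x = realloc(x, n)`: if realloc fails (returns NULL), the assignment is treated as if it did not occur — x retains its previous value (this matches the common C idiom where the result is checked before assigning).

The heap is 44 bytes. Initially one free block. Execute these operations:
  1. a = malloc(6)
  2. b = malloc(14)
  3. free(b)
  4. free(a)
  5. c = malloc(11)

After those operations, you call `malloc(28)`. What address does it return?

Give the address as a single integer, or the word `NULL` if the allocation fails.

Op 1: a = malloc(6) -> a = 0; heap: [0-5 ALLOC][6-43 FREE]
Op 2: b = malloc(14) -> b = 6; heap: [0-5 ALLOC][6-19 ALLOC][20-43 FREE]
Op 3: free(b) -> (freed b); heap: [0-5 ALLOC][6-43 FREE]
Op 4: free(a) -> (freed a); heap: [0-43 FREE]
Op 5: c = malloc(11) -> c = 0; heap: [0-10 ALLOC][11-43 FREE]
malloc(28): first-fit scan over [0-10 ALLOC][11-43 FREE] -> 11

Answer: 11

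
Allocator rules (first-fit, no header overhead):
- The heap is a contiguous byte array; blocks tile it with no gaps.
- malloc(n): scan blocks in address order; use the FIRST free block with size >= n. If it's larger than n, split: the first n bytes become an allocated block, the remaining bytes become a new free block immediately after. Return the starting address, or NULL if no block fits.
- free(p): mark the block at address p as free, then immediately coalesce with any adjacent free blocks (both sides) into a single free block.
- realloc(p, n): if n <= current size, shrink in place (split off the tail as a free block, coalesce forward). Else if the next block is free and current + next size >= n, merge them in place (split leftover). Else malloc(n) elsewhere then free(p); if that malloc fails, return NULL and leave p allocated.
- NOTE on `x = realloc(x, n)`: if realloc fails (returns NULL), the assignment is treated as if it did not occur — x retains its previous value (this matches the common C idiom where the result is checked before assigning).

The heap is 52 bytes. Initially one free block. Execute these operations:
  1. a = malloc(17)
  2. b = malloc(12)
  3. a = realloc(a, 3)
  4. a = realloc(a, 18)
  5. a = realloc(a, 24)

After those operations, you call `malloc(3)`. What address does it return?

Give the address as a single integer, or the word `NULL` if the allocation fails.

Answer: 0

Derivation:
Op 1: a = malloc(17) -> a = 0; heap: [0-16 ALLOC][17-51 FREE]
Op 2: b = malloc(12) -> b = 17; heap: [0-16 ALLOC][17-28 ALLOC][29-51 FREE]
Op 3: a = realloc(a, 3) -> a = 0; heap: [0-2 ALLOC][3-16 FREE][17-28 ALLOC][29-51 FREE]
Op 4: a = realloc(a, 18) -> a = 29; heap: [0-16 FREE][17-28 ALLOC][29-46 ALLOC][47-51 FREE]
Op 5: a = realloc(a, 24) -> NULL (a unchanged); heap: [0-16 FREE][17-28 ALLOC][29-46 ALLOC][47-51 FREE]
malloc(3): first-fit scan over [0-16 FREE][17-28 ALLOC][29-46 ALLOC][47-51 FREE] -> 0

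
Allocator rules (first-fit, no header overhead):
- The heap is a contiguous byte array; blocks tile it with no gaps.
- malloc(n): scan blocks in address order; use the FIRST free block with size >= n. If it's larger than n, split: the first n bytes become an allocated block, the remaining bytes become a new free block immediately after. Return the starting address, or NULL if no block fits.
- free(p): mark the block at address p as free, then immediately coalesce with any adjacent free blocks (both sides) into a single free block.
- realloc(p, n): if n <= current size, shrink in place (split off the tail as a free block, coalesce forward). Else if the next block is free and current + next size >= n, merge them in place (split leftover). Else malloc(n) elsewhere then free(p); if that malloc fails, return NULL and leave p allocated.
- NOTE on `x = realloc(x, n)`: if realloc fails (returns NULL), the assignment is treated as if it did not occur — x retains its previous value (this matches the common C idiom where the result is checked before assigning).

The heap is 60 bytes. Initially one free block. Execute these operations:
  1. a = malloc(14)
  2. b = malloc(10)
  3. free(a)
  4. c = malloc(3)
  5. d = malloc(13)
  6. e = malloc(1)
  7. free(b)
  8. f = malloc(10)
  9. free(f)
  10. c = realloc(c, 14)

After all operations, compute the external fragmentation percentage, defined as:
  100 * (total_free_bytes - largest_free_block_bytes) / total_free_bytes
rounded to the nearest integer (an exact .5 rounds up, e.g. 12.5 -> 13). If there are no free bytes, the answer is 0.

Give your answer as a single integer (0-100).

Op 1: a = malloc(14) -> a = 0; heap: [0-13 ALLOC][14-59 FREE]
Op 2: b = malloc(10) -> b = 14; heap: [0-13 ALLOC][14-23 ALLOC][24-59 FREE]
Op 3: free(a) -> (freed a); heap: [0-13 FREE][14-23 ALLOC][24-59 FREE]
Op 4: c = malloc(3) -> c = 0; heap: [0-2 ALLOC][3-13 FREE][14-23 ALLOC][24-59 FREE]
Op 5: d = malloc(13) -> d = 24; heap: [0-2 ALLOC][3-13 FREE][14-23 ALLOC][24-36 ALLOC][37-59 FREE]
Op 6: e = malloc(1) -> e = 3; heap: [0-2 ALLOC][3-3 ALLOC][4-13 FREE][14-23 ALLOC][24-36 ALLOC][37-59 FREE]
Op 7: free(b) -> (freed b); heap: [0-2 ALLOC][3-3 ALLOC][4-23 FREE][24-36 ALLOC][37-59 FREE]
Op 8: f = malloc(10) -> f = 4; heap: [0-2 ALLOC][3-3 ALLOC][4-13 ALLOC][14-23 FREE][24-36 ALLOC][37-59 FREE]
Op 9: free(f) -> (freed f); heap: [0-2 ALLOC][3-3 ALLOC][4-23 FREE][24-36 ALLOC][37-59 FREE]
Op 10: c = realloc(c, 14) -> c = 4; heap: [0-2 FREE][3-3 ALLOC][4-17 ALLOC][18-23 FREE][24-36 ALLOC][37-59 FREE]
Free blocks: [3 6 23] total_free=32 largest=23 -> 100*(32-23)/32 = 900/32 = 28.125 -> rounds to 28

Answer: 28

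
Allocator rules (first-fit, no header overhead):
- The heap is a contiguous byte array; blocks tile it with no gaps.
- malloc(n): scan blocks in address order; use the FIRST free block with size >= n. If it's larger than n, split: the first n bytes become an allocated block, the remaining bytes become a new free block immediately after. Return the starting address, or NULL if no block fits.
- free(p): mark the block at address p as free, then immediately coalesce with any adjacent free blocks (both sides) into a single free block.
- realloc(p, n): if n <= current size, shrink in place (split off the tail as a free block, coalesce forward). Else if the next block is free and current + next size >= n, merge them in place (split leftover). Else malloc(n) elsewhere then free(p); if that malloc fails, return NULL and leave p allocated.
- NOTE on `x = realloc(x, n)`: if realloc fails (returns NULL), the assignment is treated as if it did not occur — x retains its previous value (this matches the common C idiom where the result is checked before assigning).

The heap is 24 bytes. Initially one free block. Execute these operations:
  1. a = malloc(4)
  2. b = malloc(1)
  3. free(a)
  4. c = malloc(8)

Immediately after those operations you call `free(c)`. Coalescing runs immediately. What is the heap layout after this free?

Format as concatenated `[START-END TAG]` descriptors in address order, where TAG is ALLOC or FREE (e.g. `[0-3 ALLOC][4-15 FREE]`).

Op 1: a = malloc(4) -> a = 0; heap: [0-3 ALLOC][4-23 FREE]
Op 2: b = malloc(1) -> b = 4; heap: [0-3 ALLOC][4-4 ALLOC][5-23 FREE]
Op 3: free(a) -> (freed a); heap: [0-3 FREE][4-4 ALLOC][5-23 FREE]
Op 4: c = malloc(8) -> c = 5; heap: [0-3 FREE][4-4 ALLOC][5-12 ALLOC][13-23 FREE]
free(c): c = 5 -> block [5-12 ALLOC]; mark free, coalesce with adjacent free neighbors -> [0-3 FREE][4-4 ALLOC][5-23 FREE]

Answer: [0-3 FREE][4-4 ALLOC][5-23 FREE]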